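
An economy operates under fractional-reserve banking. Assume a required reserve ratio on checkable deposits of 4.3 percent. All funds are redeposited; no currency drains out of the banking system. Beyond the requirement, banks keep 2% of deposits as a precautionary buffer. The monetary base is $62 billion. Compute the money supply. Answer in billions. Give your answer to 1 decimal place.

The money multiplier is m = 1 / (rr + e) = 1 / (0.043 + 0.02) ≈ 15.8730.
So M = m × MB = 15.8730 × 62 = 984.126 billion.

$984.1 billion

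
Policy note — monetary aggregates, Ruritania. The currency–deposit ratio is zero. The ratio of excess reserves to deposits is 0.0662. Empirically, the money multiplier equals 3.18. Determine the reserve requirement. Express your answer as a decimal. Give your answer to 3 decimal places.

0.248

Using m = 3.18. Since m = (1 + c)/(c + rr + e), the denominator satisfies c + rr + e = (1 + c)/m = (1 + 0) / 3.18 ≈ 0.314465.
With c = 0 and e = 0.0662, the reserve requirement is 0.314465 − 0 − 0.0662 = 0.248265.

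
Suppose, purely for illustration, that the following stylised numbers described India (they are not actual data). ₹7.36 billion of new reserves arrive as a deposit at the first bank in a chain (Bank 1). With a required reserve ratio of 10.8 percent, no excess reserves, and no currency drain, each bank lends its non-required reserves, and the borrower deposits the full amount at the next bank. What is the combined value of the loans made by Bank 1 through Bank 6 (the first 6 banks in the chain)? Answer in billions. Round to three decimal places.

₹30.168 billion

Bank i lends (1 − rr)^i of the original deposit: Bank 1 lends 7.36·0.8920 ≈ 6.5651, Bank 2 lends 7.36·0.8920² ≈ 5.8561, and so on.
Summing a geometric series: total = 7.36·[0.8920·(1 − 0.8920^6) / (1 − 0.8920)] ≈ 30.1679 billion.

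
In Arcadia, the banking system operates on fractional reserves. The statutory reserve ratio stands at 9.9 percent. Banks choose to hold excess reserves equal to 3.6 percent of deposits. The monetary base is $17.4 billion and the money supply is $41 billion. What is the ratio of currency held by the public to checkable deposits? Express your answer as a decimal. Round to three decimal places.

Using m = M/MB = 41/17.4 ≈ 2.356322. From m = (1 + c)/(c + rr + e), rearranging gives 1 + c = m·(c + rr + e), so c·(1 − m) = m·(rr + e) − 1.
Hence c = [m·(rr + e) − 1]/(1 − m) = [2.356322 × (0.099 + 0.036) − 1] / (1 − 2.356322) ≈ 0.502754.

0.503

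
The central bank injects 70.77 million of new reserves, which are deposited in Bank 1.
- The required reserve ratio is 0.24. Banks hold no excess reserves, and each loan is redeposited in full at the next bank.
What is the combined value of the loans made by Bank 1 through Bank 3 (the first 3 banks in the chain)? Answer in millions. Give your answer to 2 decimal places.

125.73 million

Bank i lends (1 − rr)^i of the original deposit: Bank 1 lends 70.77·0.7600 = 53.7852, Bank 2 lends 70.77·0.7600² ≈ 40.8768, and so on.
Summing a geometric series: total = 70.77·[0.7600·(1 − 0.7600^3) / (1 − 0.7600)] ≈ 125.7283 million.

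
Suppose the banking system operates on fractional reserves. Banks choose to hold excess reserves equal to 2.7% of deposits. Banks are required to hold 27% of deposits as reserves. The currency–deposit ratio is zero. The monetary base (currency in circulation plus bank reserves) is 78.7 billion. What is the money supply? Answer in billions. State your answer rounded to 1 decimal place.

The money multiplier is m = 1 / (rr + e) = 1 / (0.27 + 0.027) ≈ 3.3670.
So M = m × MB = 3.3670 × 78.7 = 264.9829 billion.

265.0 billion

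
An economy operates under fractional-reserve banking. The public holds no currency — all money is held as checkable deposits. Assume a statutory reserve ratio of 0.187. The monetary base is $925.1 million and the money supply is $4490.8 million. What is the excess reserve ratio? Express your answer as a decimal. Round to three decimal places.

Using m = M/MB = 4490.8/925.1 ≈ 4.854394. Since m = (1 + c)/(c + rr + e), the denominator satisfies c + rr + e = (1 + c)/m = (1 + 0) / 4.854394 ≈ 0.205999.
With c = 0 and rr = 0.187, the excess reserve ratio is 0.205999 − 0 − 0.187 = 0.018999.

0.019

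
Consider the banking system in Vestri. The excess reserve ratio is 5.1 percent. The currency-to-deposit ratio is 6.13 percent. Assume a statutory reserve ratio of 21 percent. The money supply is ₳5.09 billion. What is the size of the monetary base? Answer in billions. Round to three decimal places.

₳1.546 billion

The money multiplier is m = (1 + c) / (rr + e + c) = (1 + 0.0613) / (0.21 + 0.051 + 0.0613) ≈ 3.29289.
MB = M / m = 5.09 / 3.29289 ≈ 1.5458 billion.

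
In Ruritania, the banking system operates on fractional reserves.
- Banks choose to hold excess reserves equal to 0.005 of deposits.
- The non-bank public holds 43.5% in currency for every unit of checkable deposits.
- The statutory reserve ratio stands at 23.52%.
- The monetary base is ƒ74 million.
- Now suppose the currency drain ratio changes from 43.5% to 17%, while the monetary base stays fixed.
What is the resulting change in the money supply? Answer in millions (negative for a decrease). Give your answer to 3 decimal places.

Initially m₁ = (1 + 0.435) / (0.2352 + 0.005 + 0.435) ≈ 2.125296, so M₁ = 2.125296 × 74 ≈ 157.2719 million.
After the change m₂ = (1 + 0.17) / (0.2352 + 0.005 + 0.17) ≈ 2.852267, so M₂ = 2.852267 × 74 ≈ 211.0678 million.
ΔM = M₂ − M₁ = 211.0678 − 157.2719 = 53.7959 million.

ƒ53.796 million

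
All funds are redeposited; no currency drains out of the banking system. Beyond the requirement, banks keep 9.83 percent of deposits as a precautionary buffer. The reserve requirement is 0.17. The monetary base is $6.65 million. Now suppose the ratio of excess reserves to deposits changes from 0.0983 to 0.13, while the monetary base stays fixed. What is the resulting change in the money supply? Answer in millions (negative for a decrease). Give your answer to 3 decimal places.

-2.619 million

Initially m₁ = 1 / (0.17 + 0.0983) ≈ 3.72717, so M₁ = 3.72717 × 6.65 ≈ 24.7857 million.
After the change m₂ = 1 / (0.17 + 0.13) ≈ 3.33333, so M₂ = 3.33333 × 6.65 ≈ 22.1666 million.
ΔM = M₂ − M₁ = 22.1666 − 24.7857 = -2.6191 million.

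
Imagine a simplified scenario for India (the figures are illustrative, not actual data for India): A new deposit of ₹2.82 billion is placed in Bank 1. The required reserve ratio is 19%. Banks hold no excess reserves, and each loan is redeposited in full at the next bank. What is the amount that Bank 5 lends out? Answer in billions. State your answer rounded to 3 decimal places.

₹0.983 billion

Each bank lends a fraction (1 − rr) = 0.8100 of the deposit it receives, so Bank 5 receives 2.82·0.8100^4 and lends 2.82·0.8100^5 ≈ 0.9833 billion.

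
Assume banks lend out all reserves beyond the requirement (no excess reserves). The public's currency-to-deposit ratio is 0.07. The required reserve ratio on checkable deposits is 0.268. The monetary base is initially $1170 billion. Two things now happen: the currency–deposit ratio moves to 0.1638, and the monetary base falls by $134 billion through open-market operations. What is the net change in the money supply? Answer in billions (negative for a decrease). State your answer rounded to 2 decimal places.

Before: m₁ = (1 + 0.07) / (0.268 + 0.07) ≈ 3.1656805, MB₁ = 1170, so M₁ = 3.1656805 × 1170 ≈ 3703.8462 billion.
After: m₂ = (1 + 0.1638) / (0.268 + 0.1638) ≈ 2.6952293, MB₂ = 1170 − 134 = 1036, so M₂ = 2.6952293 × 1036 ≈ 2792.2576 billion.
ΔM = M₂ − M₁ = 2792.2576 − 3703.8462 = -911.5886 billion.

-911.59 billion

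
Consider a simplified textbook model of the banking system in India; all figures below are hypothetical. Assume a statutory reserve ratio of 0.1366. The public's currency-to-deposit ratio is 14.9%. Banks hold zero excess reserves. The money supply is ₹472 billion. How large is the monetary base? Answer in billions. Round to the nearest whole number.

The money multiplier is m = (1 + c) / (rr + c) = (1 + 0.149) / (0.1366 + 0.149) ≈ 4.0231.
MB = M / m = 472 / 4.0231 ≈ 117.3225 billion.

₹117 billion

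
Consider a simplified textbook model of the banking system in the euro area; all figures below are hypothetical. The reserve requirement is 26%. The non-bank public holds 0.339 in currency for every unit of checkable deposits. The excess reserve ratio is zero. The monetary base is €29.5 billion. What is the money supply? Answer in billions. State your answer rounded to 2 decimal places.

€65.94 billion

The money multiplier is m = (1 + c) / (rr + c) = (1 + 0.339) / (0.26 + 0.339) ≈ 2.23539.
So M = m × MB = 2.23539 × 29.5 ≈ 65.944 billion.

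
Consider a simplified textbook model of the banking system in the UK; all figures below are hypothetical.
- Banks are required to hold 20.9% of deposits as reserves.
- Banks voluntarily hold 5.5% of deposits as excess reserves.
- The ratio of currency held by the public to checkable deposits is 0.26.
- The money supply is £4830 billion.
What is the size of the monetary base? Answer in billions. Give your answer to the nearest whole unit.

The money multiplier is m = (1 + c) / (rr + e + c) = (1 + 0.26) / (0.209 + 0.055 + 0.26) ≈ 2.40458.
MB = M / m = 4830 / 2.40458 ≈ 2008.6668 billion.

£2009 billion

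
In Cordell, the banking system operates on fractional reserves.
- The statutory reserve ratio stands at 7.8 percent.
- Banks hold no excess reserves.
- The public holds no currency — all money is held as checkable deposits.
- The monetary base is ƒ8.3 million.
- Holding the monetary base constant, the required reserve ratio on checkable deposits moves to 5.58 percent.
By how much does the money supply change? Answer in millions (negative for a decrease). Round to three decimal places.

Initially m₁ = 1 / (0.078) ≈ 12.82051, so M₁ = 12.82051 × 8.3 ≈ 106.4102 million.
After the change m₂ = 1 / (0.0558) ≈ 17.92115, so M₂ = 17.92115 × 8.3 ≈ 148.7455 million.
ΔM = M₂ − M₁ = 148.7455 − 106.4102 = 42.3353 million.

ƒ42.335 million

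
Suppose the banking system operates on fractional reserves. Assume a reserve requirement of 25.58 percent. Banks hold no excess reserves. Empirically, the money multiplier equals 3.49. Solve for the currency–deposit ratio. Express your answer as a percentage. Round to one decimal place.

4.3%

Using m = 3.49. From m = (1 + c)/(c + rr + e), rearranging gives 1 + c = m·(c + rr + e), so c·(1 − m) = m·(rr + e) − 1.
Hence c = [m·(rr + e) − 1]/(1 − m) = [3.49 × (0.2558 + 0) − 1] / (1 − 3.49) ≈ 0.043076.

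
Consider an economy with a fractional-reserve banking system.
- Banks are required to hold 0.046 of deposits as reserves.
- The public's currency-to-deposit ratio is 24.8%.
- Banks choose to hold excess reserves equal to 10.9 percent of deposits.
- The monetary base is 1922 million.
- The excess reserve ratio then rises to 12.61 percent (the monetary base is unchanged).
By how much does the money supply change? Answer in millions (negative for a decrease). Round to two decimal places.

-242.27 million

Initially m₁ = (1 + 0.248) / (0.046 + 0.109 + 0.248) ≈ 3.0967742, so M₁ = 3.0967742 × 1922 ≈ 5952 million.
After the change m₂ = (1 + 0.248) / (0.046 + 0.1261 + 0.248) ≈ 2.9707213, so M₂ = 2.9707213 × 1922 ≈ 5709.7263 million.
ΔM = M₂ − M₁ = 5709.7263 − 5952 = -242.2737 million.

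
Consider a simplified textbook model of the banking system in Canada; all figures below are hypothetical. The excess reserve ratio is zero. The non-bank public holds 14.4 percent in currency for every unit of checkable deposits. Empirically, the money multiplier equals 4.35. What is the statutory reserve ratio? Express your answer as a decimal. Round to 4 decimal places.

0.1190

Using m = 4.35. Since m = (1 + c)/(c + rr + e), the denominator satisfies c + rr + e = (1 + c)/m = (1 + 0.144) / 4.35 ≈ 0.262989.
With c = 0.144 and e = 0, the statutory reserve ratio is 0.262989 − 0.144 − 0 = 0.118989.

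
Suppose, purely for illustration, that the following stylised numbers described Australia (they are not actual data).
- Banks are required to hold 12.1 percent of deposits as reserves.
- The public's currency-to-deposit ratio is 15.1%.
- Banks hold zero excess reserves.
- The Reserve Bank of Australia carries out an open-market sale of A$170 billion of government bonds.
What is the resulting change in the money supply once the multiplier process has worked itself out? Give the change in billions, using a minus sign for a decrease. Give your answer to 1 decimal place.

-719.4 billion

The money multiplier is m = (1 + c) / (rr + c) = (1 + 0.151) / (0.121 + 0.151) ≈ 4.23162.
The sale removes 170 billion of base, so ΔM = m × ΔMB = 4.23162 × (−170) = -719.3754 billion.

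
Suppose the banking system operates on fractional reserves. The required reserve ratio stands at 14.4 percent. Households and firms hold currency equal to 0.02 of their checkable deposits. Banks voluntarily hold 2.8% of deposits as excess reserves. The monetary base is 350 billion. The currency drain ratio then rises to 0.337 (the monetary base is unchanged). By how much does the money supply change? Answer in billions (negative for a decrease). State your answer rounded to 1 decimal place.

Initially m₁ = (1 + 0.02) / (0.144 + 0.028 + 0.02) = 5.31250, so M₁ = 5.31250 × 350 = 1859.375 billion.
After the change m₂ = (1 + 0.337) / (0.144 + 0.028 + 0.337) ≈ 2.62672, so M₂ = 2.62672 × 350 = 919.352 billion.
ΔM = M₂ − M₁ = 919.352 − 1859.375 = -940.023 billion.

-940.0 billion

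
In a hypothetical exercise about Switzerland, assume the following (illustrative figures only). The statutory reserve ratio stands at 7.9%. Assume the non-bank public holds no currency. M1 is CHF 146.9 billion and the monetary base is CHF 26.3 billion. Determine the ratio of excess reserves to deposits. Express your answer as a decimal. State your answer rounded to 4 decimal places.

0.1000

Using m = M/MB = 146.9/26.3 ≈ 5.585551. Since m = (1 + c)/(c + rr + e), the denominator satisfies c + rr + e = (1 + c)/m = (1 + 0) / 5.585551 ≈ 0.179033.
With c = 0 and rr = 0.079, the ratio of excess reserves to deposits is 0.179033 − 0 − 0.079 = 0.100033.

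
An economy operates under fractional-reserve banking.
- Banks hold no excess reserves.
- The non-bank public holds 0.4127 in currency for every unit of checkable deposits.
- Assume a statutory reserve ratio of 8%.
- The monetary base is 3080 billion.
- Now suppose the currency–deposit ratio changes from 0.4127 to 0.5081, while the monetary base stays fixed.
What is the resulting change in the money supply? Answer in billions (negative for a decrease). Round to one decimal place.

-932.9 billion

Initially m₁ = (1 + 0.4127) / (0.08 + 0.4127) ≈ 2.867262, so M₁ = 2.867262 × 3080 ≈ 8831.167 billion.
After the change m₂ = (1 + 0.5081) / (0.08 + 0.5081) ≈ 2.564360, so M₂ = 2.564360 × 3080 = 7898.2288 billion.
ΔM = M₂ − M₁ = 7898.2288 − 8831.167 = -932.9382 billion.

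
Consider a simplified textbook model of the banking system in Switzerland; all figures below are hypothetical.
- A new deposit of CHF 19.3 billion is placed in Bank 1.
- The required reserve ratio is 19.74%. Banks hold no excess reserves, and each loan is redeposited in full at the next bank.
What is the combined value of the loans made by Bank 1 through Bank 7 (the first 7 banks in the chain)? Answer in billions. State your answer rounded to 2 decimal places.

Bank i lends (1 − rr)^i of the original deposit: Bank 1 lends 19.3·0.8026 ≈ 15.4902, Bank 2 lends 19.3·0.8026² ≈ 12.4324, and so on.
Summing a geometric series: total = 19.3·[0.8026·(1 − 0.8026^7) / (1 − 0.8026)] ≈ 61.6364 billion.

CHF 61.64 billion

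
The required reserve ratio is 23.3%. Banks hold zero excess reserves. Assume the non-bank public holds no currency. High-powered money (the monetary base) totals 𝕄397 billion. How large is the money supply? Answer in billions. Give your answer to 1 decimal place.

With no currency drain or excess reserves, the money multiplier is m = 1/rr = 1/0.233 ≈ 4.29185.
Money supply M = m × MB = 4.29185 × 397 ≈ 1703.8645 billion.

𝕄1703.9 billion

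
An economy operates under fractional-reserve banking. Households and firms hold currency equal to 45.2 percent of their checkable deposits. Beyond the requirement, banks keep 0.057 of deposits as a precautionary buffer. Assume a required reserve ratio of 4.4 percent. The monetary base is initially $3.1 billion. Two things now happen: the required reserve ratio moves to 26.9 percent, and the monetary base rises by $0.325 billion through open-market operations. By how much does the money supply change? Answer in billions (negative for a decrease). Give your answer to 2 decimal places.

-1.75 billion

Before: m₁ = (1 + 0.452) / (0.044 + 0.057 + 0.452) ≈ 2.6257, MB₁ = 3.1, so M₁ = 2.6257 × 3.1 ≈ 8.1397 billion.
After: m₂ = (1 + 0.452) / (0.269 + 0.057 + 0.452) ≈ 1.8663, MB₂ = 3.1 + 0.325 = 3.425, so M₂ = 1.8663 × 3.425 ≈ 6.3921 billion.
ΔM = M₂ − M₁ = 6.3921 − 8.1397 = -1.7476 billion.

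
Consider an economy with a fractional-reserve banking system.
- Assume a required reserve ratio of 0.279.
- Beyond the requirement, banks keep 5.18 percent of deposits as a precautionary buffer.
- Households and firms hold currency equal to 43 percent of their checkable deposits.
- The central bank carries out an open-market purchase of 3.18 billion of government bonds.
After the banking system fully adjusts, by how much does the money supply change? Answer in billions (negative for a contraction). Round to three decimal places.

The money multiplier is m = (1 + c) / (rr + e + c) = (1 + 0.43) / (0.279 + 0.0518 + 0.43) ≈ 1.87960.
The purchase adds 3.18 billion of base, so ΔM = m × ΔMB = 1.87960 × (+3.18) ≈ 5.9771 billion.

5.977 billion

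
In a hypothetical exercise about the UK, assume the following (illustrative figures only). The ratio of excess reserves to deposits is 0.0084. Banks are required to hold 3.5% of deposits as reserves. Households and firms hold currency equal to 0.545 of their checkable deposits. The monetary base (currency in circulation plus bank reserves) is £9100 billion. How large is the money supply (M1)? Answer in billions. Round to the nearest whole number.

£23894 billion

The money multiplier is m = (1 + c) / (rr + e + c) = (1 + 0.545) / (0.035 + 0.0084 + 0.545) ≈ 2.62576.
So M = m × MB = 2.62576 × 9100 = 23894.416 billion.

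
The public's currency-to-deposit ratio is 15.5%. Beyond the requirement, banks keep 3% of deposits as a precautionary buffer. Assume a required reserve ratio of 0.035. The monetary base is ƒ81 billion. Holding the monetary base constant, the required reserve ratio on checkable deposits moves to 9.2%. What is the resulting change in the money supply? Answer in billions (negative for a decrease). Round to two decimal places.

-87.51 billion

Initially m₁ = (1 + 0.155) / (0.035 + 0.03 + 0.155) = 5.25, so M₁ = 5.25 × 81 = 425.25 billion.
After the change m₂ = (1 + 0.155) / (0.092 + 0.03 + 0.155) ≈ 4.16968, so M₂ = 4.16968 × 81 ≈ 337.7441 billion.
ΔM = M₂ − M₁ = 337.7441 − 425.25 = -87.5059 billion.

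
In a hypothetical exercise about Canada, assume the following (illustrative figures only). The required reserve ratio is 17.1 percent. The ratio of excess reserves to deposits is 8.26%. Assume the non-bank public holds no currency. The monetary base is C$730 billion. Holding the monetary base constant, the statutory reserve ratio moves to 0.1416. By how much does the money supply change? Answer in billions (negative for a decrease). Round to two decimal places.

Initially m₁ = 1 / (0.171 + 0.0826) ≈ 3.943218, so M₁ = 3.943218 × 730 ≈ 2878.5491 billion.
After the change m₂ = 1 / (0.1416 + 0.0826) ≈ 4.460303, so M₂ = 4.460303 × 730 ≈ 3256.0212 billion.
ΔM = M₂ − M₁ = 3256.0212 − 2878.5491 = 377.4721 billion.

C$377.47 billion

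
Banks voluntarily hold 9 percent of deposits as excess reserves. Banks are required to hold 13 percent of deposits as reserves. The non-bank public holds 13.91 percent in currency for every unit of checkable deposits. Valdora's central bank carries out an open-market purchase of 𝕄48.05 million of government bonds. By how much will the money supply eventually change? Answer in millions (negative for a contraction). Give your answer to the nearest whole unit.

𝕄152 million

The money multiplier is m = (1 + c) / (rr + e + c) = (1 + 0.1391) / (0.13 + 0.09 + 0.1391) ≈ 3.1721.
The purchase adds 48.05 million of base, so ΔM = m × ΔMB = 3.1721 × (+48.05) ≈ 152.4194 million.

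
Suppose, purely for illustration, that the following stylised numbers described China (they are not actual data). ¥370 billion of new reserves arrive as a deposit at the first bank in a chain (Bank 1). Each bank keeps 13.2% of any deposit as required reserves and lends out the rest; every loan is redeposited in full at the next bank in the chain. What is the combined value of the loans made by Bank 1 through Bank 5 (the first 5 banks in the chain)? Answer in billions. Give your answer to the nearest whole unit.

¥1234 billion

Bank i lends (1 − rr)^i of the original deposit: Bank 1 lends 370·0.8680 = 321.1600, Bank 2 lends 370·0.8680² ≈ 278.7669, and so on.
Summing a geometric series: total = 370·[0.8680·(1 − 0.8680^5) / (1 − 0.8680)] ≈ 1234.2319 billion.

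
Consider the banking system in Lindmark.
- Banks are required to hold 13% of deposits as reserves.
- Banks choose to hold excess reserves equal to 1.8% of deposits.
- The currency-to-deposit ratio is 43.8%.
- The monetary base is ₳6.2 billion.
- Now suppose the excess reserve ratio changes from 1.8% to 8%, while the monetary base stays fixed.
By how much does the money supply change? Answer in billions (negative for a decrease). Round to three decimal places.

Initially m₁ = (1 + 0.438) / (0.13 + 0.018 + 0.438) ≈ 2.45392, so M₁ = 2.45392 × 6.2 ≈ 15.2143 billion.
After the change m₂ = (1 + 0.438) / (0.13 + 0.08 + 0.438) ≈ 2.21914, so M₂ = 2.21914 × 6.2 ≈ 13.7587 billion.
ΔM = M₂ − M₁ = 13.7587 − 15.2143 = -1.4556 billion.

-1.456 billion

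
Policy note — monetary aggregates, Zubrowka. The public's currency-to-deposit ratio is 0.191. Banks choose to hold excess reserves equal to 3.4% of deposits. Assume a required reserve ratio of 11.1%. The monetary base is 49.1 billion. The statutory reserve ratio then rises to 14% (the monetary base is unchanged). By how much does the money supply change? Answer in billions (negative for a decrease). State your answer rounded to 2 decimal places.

Initially m₁ = (1 + 0.191) / (0.111 + 0.034 + 0.191) ≈ 3.54464, so M₁ = 3.54464 × 49.1 ≈ 174.0418 billion.
After the change m₂ = (1 + 0.191) / (0.14 + 0.034 + 0.191) ≈ 3.26301, so M₂ = 3.26301 × 49.1 ≈ 160.2138 billion.
ΔM = M₂ − M₁ = 160.2138 − 174.0418 = -13.828 billion.

-13.83 billion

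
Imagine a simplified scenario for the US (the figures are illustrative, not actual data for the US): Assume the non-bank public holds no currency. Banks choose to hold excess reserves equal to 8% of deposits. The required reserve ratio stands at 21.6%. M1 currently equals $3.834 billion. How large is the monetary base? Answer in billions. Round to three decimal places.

$1.135 billion

The money multiplier is m = 1 / (rr + e) = 1 / (0.216 + 0.08) ≈ 3.37838.
MB = M / m = 3.834 / 3.37838 ≈ 1.1349 billion.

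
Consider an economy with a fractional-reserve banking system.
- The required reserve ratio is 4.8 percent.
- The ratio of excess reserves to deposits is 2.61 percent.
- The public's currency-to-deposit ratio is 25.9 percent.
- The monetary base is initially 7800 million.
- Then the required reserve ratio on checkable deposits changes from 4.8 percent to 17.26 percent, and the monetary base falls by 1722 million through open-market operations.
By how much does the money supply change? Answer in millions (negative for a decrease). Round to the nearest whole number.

-12762 million

Before: m₁ = (1 + 0.259) / (0.048 + 0.0261 + 0.259) ≈ 3.77965, MB₁ = 7800, so M₁ = 3.77965 × 7800 = 29481.27 million.
After: m₂ = (1 + 0.259) / (0.1726 + 0.0261 + 0.259) ≈ 2.75071, MB₂ = 7800 − 1722 = 6078, so M₂ = 2.75071 × 6078 ≈ 16718.8154 million.
ΔM = M₂ − M₁ = 16718.8154 − 29481.27 = -12762.4546 million.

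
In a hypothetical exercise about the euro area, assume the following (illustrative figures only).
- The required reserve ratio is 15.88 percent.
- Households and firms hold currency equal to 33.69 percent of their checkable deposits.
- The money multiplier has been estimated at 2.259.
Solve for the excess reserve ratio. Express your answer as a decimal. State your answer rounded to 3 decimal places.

0.096

Using m = 2.259. Since m = (1 + c)/(c + rr + e), the denominator satisfies c + rr + e = (1 + c)/m = (1 + 0.3369) / 2.259 ≈ 0.591811.
With c = 0.3369 and rr = 0.1588, the excess reserve ratio is 0.591811 − 0.3369 − 0.1588 = 0.096111.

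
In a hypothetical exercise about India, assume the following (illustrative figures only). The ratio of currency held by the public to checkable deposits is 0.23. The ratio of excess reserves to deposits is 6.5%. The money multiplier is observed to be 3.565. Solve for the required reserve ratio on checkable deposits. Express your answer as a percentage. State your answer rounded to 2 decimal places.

5.00%

Using m = 3.565. Since m = (1 + c)/(c + rr + e), the denominator satisfies c + rr + e = (1 + c)/m = (1 + 0.23) / 3.565 ≈ 0.345021.
With c = 0.23 and e = 0.065, the required reserve ratio on checkable deposits is 0.345021 − 0.23 − 0.065 = 0.050021.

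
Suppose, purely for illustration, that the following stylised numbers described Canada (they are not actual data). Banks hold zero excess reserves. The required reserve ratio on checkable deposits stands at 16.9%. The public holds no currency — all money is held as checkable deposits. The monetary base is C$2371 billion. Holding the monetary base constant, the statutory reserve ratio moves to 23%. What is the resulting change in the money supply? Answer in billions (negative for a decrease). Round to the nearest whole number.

-3721 billion

Initially m₁ = 1 / (0.169) ≈ 5.91716, so M₁ = 5.91716 × 2371 ≈ 14029.5864 billion.
After the change m₂ = 1 / (0.23) ≈ 4.34783, so M₂ = 4.34783 × 2371 ≈ 10308.7049 billion.
ΔM = M₂ − M₁ = 10308.7049 − 14029.5864 = -3720.8815 billion.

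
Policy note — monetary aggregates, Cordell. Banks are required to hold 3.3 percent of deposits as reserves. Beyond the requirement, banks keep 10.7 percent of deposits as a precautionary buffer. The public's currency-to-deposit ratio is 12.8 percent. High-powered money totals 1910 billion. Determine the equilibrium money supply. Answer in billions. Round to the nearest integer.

8039 billion

The money multiplier is m = (1 + c) / (rr + e + c) = (1 + 0.128) / (0.033 + 0.107 + 0.128) ≈ 4.20896.
So M = m × MB = 4.20896 × 1910 = 8039.1136 billion.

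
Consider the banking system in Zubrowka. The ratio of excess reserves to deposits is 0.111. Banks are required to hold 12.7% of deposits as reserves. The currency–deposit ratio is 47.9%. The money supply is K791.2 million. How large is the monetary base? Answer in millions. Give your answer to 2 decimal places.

K383.56 million

The money multiplier is m = (1 + c) / (rr + e + c) = (1 + 0.479) / (0.127 + 0.111 + 0.479) ≈ 2.062762.
MB = M / m = 791.2 / 2.062762 ≈ 383.5634 million.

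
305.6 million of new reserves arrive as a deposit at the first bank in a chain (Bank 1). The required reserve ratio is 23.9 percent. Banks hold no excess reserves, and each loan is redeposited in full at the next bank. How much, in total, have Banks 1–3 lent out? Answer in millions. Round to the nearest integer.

544 million

Bank i lends (1 − rr)^i of the original deposit: Bank 1 lends 305.6·0.7610 = 232.5616, Bank 2 lends 305.6·0.7610² ≈ 176.9794, and so on.
Summing a geometric series: total = 305.6·[0.7610·(1 − 0.7610^3) / (1 − 0.7610)] ≈ 544.2223 million.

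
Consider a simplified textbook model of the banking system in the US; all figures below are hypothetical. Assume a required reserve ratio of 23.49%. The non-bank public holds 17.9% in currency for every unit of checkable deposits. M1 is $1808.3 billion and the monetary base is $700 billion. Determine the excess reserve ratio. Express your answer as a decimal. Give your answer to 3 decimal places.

Using m = M/MB = 1808.3/700 ≈ 2.583286. Since m = (1 + c)/(c + rr + e), the denominator satisfies c + rr + e = (1 + c)/m = (1 + 0.179) / 2.583286 ≈ 0.456395.
With c = 0.179 and rr = 0.2349, the excess reserve ratio is 0.456395 − 0.179 − 0.2349 = 0.042495.

0.042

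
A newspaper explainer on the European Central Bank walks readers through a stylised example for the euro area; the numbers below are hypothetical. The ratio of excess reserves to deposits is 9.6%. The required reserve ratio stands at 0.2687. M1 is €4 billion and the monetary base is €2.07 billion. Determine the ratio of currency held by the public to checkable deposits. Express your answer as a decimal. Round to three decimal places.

0.317

Using m = M/MB = 4/2.07 ≈ 1.932367. From m = (1 + c)/(c + rr + e), rearranging gives 1 + c = m·(c + rr + e), so c·(1 − m) = m·(rr + e) − 1.
Hence c = [m·(rr + e) − 1]/(1 − m) = [1.932367 × (0.2687 + 0.096) − 1] / (1 − 1.932367) ≈ 0.316684.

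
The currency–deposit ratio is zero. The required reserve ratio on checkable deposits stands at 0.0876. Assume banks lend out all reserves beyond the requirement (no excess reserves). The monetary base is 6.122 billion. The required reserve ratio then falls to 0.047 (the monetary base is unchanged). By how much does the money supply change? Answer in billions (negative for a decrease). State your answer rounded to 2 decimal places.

60.37 billion

Initially m₁ = 1 / (0.0876) ≈ 11.4155, so M₁ = 11.4155 × 6.122 ≈ 69.8857 billion.
After the change m₂ = 1 / (0.047) ≈ 21.2766, so M₂ = 21.2766 × 6.122 ≈ 130.2553 billion.
ΔM = M₂ − M₁ = 130.2553 − 69.8857 = 60.3696 billion.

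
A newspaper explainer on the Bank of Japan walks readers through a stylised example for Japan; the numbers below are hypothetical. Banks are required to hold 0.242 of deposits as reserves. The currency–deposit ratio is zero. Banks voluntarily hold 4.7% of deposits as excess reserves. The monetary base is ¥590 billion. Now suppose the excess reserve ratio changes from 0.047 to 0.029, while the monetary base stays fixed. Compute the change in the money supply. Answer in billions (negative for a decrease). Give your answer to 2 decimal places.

¥135.60 billion

Initially m₁ = 1 / (0.242 + 0.047) ≈ 3.460208, so M₁ = 3.460208 × 590 ≈ 2041.5227 billion.
After the change m₂ = 1 / (0.242 + 0.029) ≈ 3.690037, so M₂ = 3.690037 × 590 ≈ 2177.1218 billion.
ΔM = M₂ − M₁ = 2177.1218 − 2041.5227 = 135.5991 billion.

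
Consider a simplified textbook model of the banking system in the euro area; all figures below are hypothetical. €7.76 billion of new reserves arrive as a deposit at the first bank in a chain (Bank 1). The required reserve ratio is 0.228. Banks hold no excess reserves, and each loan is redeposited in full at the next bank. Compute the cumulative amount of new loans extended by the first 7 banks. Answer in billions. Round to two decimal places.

Bank i lends (1 − rr)^i of the original deposit: Bank 1 lends 7.76·0.7720 ≈ 5.9907, Bank 2 lends 7.76·0.7720² ≈ 4.6248, and so on.
Summing a geometric series: total = 7.76·[0.7720·(1 − 0.7720^7) / (1 − 0.7720)] ≈ 21.9811 billion.

€21.98 billion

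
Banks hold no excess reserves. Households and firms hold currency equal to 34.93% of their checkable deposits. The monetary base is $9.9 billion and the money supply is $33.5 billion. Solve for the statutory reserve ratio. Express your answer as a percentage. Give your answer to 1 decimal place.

Using m = M/MB = 33.5/9.9 ≈ 3.383838. Since m = (1 + c)/(c + rr + e), the denominator satisfies c + rr + e = (1 + c)/m = (1 + 0.3493) / 3.383838 ≈ 0.398748.
With c = 0.3493 and e = 0, the statutory reserve ratio is 0.398748 − 0.3493 − 0 = 0.049448.

4.9%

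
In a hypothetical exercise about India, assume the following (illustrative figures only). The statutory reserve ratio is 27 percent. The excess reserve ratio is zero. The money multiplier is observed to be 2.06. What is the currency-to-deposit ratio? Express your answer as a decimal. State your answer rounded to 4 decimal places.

Using m = 2.06. From m = (1 + c)/(c + rr + e), rearranging gives 1 + c = m·(c + rr + e), so c·(1 − m) = m·(rr + e) − 1.
Hence c = [m·(rr + e) − 1]/(1 − m) = [2.06 × (0.27 + 0) − 1] / (1 − 2.06) ≈ 0.418679.

0.4187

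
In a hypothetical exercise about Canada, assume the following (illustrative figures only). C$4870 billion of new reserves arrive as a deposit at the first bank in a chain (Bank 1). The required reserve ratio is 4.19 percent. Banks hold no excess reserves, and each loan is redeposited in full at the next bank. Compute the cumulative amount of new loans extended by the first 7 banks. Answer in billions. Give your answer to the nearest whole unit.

C$28831 billion

Bank i lends (1 − rr)^i of the original deposit: Bank 1 lends 4870·0.9581 = 4665.9470, Bank 2 lends 4870·0.9581² ≈ 4470.4438, and so on.
Summing a geometric series: total = 4870·[0.9581·(1 − 0.9581^7) / (1 − 0.9581)] ≈ 28831.0525 billion.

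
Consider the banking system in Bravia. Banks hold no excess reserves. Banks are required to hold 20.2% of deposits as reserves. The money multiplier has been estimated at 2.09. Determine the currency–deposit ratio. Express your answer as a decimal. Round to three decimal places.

Using m = 2.09. From m = (1 + c)/(c + rr + e), rearranging gives 1 + c = m·(c + rr + e), so c·(1 − m) = m·(rr + e) − 1.
Hence c = [m·(rr + e) − 1]/(1 − m) = [2.09 × (0.202 + 0) − 1] / (1 − 2.09) ≈ 0.530110.

0.530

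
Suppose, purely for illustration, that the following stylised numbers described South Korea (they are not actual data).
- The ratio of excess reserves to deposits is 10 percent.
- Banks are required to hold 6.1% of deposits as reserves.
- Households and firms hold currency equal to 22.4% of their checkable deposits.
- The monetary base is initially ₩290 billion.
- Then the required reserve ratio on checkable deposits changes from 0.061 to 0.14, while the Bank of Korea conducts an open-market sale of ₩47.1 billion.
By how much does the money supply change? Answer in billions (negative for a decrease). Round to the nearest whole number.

-281 billion

Before: m₁ = (1 + 0.224) / (0.061 + 0.1 + 0.224) ≈ 3.1792, MB₁ = 290, so M₁ = 3.1792 × 290 = 921.968 billion.
After: m₂ = (1 + 0.224) / (0.14 + 0.1 + 0.224) ≈ 2.6379, MB₂ = 290 − 47.1 = 242.9, so M₂ = 2.6379 × 242.9 ≈ 640.7459 billion.
ΔM = M₂ − M₁ = 640.7459 − 921.968 = -281.2221 billion.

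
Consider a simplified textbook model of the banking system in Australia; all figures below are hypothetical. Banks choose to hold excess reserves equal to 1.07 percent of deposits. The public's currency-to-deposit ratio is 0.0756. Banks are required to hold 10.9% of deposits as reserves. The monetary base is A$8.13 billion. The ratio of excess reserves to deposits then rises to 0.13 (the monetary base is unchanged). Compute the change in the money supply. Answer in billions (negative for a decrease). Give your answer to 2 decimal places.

-16.98 billion

Initially m₁ = (1 + 0.0756) / (0.109 + 0.0107 + 0.0756) ≈ 5.5074, so M₁ = 5.5074 × 8.13 ≈ 44.7752 billion.
After the change m₂ = (1 + 0.0756) / (0.109 + 0.13 + 0.0756) ≈ 3.4189, so M₂ = 3.4189 × 8.13 ≈ 27.7957 billion.
ΔM = M₂ − M₁ = 27.7957 − 44.7752 = -16.9795 billion.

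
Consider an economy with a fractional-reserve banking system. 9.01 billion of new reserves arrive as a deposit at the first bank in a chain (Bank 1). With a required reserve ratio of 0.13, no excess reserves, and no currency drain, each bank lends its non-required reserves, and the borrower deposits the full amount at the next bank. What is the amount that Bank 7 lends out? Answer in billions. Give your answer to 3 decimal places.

Each bank lends a fraction (1 − rr) = 0.8700 of the deposit it receives, so Bank 7 receives 9.01·0.8700^6 and lends 9.01·0.8700^7 ≈ 3.3991 billion.

3.399 billion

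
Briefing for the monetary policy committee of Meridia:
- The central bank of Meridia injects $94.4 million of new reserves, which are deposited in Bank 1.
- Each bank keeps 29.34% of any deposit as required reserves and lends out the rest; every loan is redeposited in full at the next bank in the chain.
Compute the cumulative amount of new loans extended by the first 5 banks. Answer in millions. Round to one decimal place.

Bank i lends (1 − rr)^i of the original deposit: Bank 1 lends 94.4·0.7066 ≈ 66.7030, Bank 2 lends 94.4·0.7066² ≈ 47.1324, and so on.
Summing a geometric series: total = 94.4·[0.7066·(1 − 0.7066^5) / (1 − 0.7066)] ≈ 187.2996 million.

$187.3 million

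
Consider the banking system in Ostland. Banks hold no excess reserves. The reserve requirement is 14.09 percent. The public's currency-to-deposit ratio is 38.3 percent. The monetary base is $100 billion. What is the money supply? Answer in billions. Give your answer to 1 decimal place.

$264.0 billion

The money multiplier is m = (1 + c) / (rr + c) = (1 + 0.383) / (0.1409 + 0.383) ≈ 2.6398.
So M = m × MB = 2.6398 × 100 = 263.98 billion.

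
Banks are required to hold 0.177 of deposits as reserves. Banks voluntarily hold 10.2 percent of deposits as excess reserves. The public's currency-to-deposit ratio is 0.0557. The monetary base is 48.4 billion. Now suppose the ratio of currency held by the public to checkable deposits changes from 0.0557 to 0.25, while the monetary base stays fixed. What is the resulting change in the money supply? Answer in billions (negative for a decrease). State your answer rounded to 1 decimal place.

-38.3 billion

Initially m₁ = (1 + 0.0557) / (0.177 + 0.102 + 0.0557) ≈ 3.1542, so M₁ = 3.1542 × 48.4 ≈ 152.6633 billion.
After the change m₂ = (1 + 0.25) / (0.177 + 0.102 + 0.25) ≈ 2.3629, so M₂ = 2.3629 × 48.4 ≈ 114.3644 billion.
ΔM = M₂ − M₁ = 114.3644 − 152.6633 = -38.2989 billion.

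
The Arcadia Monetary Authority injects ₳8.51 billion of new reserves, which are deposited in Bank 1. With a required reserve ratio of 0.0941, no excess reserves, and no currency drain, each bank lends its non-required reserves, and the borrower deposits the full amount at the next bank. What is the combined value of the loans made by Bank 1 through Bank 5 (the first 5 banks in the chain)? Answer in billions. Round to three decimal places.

Bank i lends (1 − rr)^i of the original deposit: Bank 1 lends 8.51·0.9059 ≈ 7.7092, Bank 2 lends 8.51·0.9059² ≈ 6.9838, and so on.
Summing a geometric series: total = 8.51·[0.9059·(1 − 0.9059^5) / (1 − 0.9059)] ≈ 31.9428 billion.

₳31.943 billion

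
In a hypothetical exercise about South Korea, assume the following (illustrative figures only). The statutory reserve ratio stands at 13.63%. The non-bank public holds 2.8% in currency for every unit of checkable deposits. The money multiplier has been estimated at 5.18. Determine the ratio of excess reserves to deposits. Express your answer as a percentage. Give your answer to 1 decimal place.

3.4%

Using m = 5.18. Since m = (1 + c)/(c + rr + e), the denominator satisfies c + rr + e = (1 + c)/m = (1 + 0.028) / 5.18 ≈ 0.198456.
With c = 0.028 and rr = 0.1363, the ratio of excess reserves to deposits is 0.198456 − 0.028 − 0.1363 = 0.034156.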